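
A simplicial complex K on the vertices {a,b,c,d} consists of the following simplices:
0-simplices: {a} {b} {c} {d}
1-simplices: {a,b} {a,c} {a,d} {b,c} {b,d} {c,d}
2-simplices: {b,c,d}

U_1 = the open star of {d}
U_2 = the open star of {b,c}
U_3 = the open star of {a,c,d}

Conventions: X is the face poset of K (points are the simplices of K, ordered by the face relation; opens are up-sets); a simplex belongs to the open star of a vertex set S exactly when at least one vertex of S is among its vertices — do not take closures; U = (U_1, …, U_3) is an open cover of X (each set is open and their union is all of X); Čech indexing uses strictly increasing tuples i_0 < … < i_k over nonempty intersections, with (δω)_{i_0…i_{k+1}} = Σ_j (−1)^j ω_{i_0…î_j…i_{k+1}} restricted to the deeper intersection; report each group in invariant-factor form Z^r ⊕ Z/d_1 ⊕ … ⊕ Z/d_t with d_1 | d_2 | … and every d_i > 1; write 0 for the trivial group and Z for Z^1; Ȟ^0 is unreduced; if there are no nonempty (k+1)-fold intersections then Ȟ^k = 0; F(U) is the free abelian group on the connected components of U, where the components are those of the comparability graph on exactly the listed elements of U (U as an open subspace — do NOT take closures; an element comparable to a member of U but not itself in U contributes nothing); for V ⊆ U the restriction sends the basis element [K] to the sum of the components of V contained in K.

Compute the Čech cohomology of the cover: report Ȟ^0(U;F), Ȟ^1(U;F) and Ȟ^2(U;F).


nerve simplices:
  U1={{d},{a,d},{b,d},{c,d},{b,c,d}} U2={{b},{c},{a,b},{a,c},{b,c},{b,d},{c,d},{b,c,d}} U3={{a},{c},{d},{a,b},{a,c},{a,d},{b,c},{b,d},{c,d},{b,c,d}}
  U12={{b,d},{c,d},{b,c,d}} U13={{d},{a,d},{b,d},{c,d},{b,c,d}} U23={{c},{a,b},{a,c},{b,c},{b,d},{c,d},{b,c,d}}
  U123={{b,d},{c,d},{b,c,d}}
components per intersection:
  U1: {{d},{a,d},{b,d},{c,d},{b,c,d}}
  U2: {{b},{c},{a,b},{a,c},{b,c},{b,d},{c,d},{b,c,d}}
  U3: {{a},{c},{d},{a,b},{a,c},{a,d},{b,c},{b,d},{c,d},{b,c,d}}
  U12: {{b,d},{c,d},{b,c,d}}
  U13: {{d},{a,d},{b,d},{c,d},{b,c,d}}
  U23: {{c},{a,c},{b,c},{b,d},{c,d},{b,c,d}} {{a,b}}
  U123: {{b,d},{c,d},{b,c,d}}
C dims 3,4,1; δ0: rk 2, SNF 1^2; δ1: rk 1, SNF 1^1
degree 0: 3−2−0 = 1 → Ȟ^0 ≅ Z
degree 1: 4−1−2 = 1 → Ȟ^1 ≅ Z
degree 2: 1−0−1 = 0 → Ȟ^2 ≅ 0

Ȟ^0 ≅ Z, Ȟ^1 ≅ Z and Ȟ^2 ≅ 0


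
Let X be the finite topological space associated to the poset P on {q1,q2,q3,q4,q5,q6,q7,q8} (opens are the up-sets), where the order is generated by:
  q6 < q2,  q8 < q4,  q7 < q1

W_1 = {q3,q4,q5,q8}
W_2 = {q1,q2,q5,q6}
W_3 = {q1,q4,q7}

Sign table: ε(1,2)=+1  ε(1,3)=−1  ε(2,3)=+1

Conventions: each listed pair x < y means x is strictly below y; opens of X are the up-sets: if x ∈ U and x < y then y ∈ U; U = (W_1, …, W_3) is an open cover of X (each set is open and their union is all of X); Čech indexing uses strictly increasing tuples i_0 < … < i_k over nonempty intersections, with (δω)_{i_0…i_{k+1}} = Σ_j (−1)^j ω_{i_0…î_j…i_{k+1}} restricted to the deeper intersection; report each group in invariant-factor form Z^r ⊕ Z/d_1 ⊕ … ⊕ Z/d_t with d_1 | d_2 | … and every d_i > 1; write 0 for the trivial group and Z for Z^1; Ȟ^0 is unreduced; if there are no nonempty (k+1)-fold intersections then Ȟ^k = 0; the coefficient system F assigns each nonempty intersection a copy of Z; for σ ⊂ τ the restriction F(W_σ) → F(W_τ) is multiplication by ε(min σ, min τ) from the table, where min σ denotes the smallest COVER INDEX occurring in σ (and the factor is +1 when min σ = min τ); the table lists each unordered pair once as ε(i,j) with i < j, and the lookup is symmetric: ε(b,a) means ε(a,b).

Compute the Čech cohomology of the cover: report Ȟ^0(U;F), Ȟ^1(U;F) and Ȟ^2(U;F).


Ȟ^0 = 0, Ȟ^1 = Z/2, Ȟ^2 = 0

nerve simplices:
  W12={q5} W13={q4} W23={q1}
C dims 3,3; δ0: rk 3, SNF 1^2·2
degree 0: 3−3−0 = 0 → Ȟ^0 ≅ 0
degree 1: 3−0−3 = 0 plus torsion [2] → Ȟ^1 ≅ Z/2
degree 2: 0−0−0 = 0 → Ȟ^2 ≅ 0


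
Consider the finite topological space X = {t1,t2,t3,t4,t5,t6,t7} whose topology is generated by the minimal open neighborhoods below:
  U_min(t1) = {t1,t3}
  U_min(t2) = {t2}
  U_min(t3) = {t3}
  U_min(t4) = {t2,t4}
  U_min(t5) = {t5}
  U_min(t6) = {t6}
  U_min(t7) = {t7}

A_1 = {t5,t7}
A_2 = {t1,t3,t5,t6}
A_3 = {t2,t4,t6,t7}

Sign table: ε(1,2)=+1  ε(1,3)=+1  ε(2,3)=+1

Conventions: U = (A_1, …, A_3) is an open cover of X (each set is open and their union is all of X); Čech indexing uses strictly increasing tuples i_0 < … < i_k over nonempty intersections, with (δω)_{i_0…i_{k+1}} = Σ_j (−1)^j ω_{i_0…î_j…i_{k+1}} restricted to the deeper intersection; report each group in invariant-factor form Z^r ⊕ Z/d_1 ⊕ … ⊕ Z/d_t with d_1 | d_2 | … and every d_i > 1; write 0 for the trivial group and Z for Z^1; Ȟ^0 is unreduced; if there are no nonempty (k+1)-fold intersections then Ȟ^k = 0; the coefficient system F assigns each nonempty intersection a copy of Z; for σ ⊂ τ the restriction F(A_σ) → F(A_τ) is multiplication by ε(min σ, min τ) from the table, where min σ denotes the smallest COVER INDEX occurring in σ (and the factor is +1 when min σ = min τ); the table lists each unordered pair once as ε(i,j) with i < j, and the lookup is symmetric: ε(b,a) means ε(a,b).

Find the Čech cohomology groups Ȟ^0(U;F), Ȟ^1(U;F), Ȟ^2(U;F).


Ȟ^0 = Z,  Ȟ^1 = Z,  Ȟ^2 = 0

intersection data:
  A12={t5} A13={t7} A23={t6}
C dims 3,3; δ0: rk 2, SNF 1^2
Ȟ^0 = (3 − 2) − 0 = 1, so Ȟ^0 ≅ Z
Ȟ^1 = (3 − 0) − 2 = 1, so Ȟ^1 ≅ Z
Ȟ^2 = (0 − 0) − 0 = 0, so Ȟ^2 ≅ 0


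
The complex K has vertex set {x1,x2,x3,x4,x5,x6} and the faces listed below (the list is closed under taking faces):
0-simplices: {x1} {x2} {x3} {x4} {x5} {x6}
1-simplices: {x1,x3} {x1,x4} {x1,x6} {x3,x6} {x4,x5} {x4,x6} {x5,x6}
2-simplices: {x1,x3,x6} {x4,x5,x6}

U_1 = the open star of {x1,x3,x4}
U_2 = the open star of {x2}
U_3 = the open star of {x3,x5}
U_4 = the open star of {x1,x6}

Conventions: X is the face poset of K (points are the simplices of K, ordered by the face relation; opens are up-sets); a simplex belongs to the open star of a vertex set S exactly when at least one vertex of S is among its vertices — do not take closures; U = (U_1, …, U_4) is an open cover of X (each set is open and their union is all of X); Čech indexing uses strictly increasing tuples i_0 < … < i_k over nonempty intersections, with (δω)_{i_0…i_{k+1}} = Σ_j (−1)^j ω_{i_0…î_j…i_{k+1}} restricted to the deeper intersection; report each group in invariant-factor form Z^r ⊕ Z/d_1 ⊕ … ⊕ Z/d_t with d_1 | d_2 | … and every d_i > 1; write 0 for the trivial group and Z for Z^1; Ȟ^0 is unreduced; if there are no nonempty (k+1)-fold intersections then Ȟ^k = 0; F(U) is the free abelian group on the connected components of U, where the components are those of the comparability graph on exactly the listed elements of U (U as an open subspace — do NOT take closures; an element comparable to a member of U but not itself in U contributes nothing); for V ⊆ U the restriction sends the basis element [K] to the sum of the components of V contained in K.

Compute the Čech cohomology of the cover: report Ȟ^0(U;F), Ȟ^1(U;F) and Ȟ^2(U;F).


Ȟ^0 = Z^2, Ȟ^1 = Z and Ȟ^2 = 0

nerve simplices:
  U1={{x1},{x3},{x4},{x1,x3},{x1,x4},{x1,x6},{x3,x6},{x4,x5},{x4,x6},{x1,x3,x6},{x4,x5,x6}} U2={{x2}} U3={{x3},{x5},{x1,x3},{x3,x6},{x4,x5},{x5,x6},{x1,x3,x6},{x4,x5,x6}} U4={{x1},{x6},{x1,x3},{x1,x4},{x1,x6},{x3,x6},{x4,x6},{x5,x6},{x1,x3,x6},{x4,x5,x6}}
  U13={{x3},{x1,x3},{x3,x6},{x4,x5},{x1,x3,x6},{x4,x5,x6}} U14={{x1},{x1,x3},{x1,x4},{x1,x6},{x3,x6},{x4,x6},{x1,x3,x6},{x4,x5,x6}} U34={{x1,x3},{x3,x6},{x5,x6},{x1,x3,x6},{x4,x5,x6}}
  U134={{x1,x3},{x3,x6},{x1,x3,x6},{x4,x5,x6}}
components per intersection:
  U1: {{x1},{x3},{x4},{x1,x3},{x1,x4},{x1,x6},{x3,x6},{x4,x5},{x4,x6},{x1,x3,x6},{x4,x5,x6}}
  U2: {{x2}}
  U3: {{x3},{x1,x3},{x3,x6},{x1,x3,x6}} {{x5},{x4,x5},{x5,x6},{x4,x5,x6}}
  U4: {{x1},{x6},{x1,x3},{x1,x4},{x1,x6},{x3,x6},{x4,x6},{x5,x6},{x1,x3,x6},{x4,x5,x6}}
  U13: {{x3},{x1,x3},{x3,x6},{x1,x3,x6}} {{x4,x5},{x4,x5,x6}}
  U14: {{x1},{x1,x3},{x1,x4},{x1,x6},{x3,x6},{x1,x3,x6}} {{x4,x6},{x4,x5,x6}}
  U34: {{x1,x3},{x3,x6},{x1,x3,x6}} {{x5,x6},{x4,x5,x6}}
  U134: {{x1,x3},{x3,x6},{x1,x3,x6}} {{x4,x5,x6}}
C dims 5,6,2; δ0: rk 3, SNF 1^3; δ1: rk 2, SNF 1^2
degree 0: 5−3−0 = 2 → Ȟ^0 ≅ Z^2
degree 1: 6−2−3 = 1 → Ȟ^1 ≅ Z
degree 2: 2−0−2 = 0 → Ȟ^2 ≅ 0


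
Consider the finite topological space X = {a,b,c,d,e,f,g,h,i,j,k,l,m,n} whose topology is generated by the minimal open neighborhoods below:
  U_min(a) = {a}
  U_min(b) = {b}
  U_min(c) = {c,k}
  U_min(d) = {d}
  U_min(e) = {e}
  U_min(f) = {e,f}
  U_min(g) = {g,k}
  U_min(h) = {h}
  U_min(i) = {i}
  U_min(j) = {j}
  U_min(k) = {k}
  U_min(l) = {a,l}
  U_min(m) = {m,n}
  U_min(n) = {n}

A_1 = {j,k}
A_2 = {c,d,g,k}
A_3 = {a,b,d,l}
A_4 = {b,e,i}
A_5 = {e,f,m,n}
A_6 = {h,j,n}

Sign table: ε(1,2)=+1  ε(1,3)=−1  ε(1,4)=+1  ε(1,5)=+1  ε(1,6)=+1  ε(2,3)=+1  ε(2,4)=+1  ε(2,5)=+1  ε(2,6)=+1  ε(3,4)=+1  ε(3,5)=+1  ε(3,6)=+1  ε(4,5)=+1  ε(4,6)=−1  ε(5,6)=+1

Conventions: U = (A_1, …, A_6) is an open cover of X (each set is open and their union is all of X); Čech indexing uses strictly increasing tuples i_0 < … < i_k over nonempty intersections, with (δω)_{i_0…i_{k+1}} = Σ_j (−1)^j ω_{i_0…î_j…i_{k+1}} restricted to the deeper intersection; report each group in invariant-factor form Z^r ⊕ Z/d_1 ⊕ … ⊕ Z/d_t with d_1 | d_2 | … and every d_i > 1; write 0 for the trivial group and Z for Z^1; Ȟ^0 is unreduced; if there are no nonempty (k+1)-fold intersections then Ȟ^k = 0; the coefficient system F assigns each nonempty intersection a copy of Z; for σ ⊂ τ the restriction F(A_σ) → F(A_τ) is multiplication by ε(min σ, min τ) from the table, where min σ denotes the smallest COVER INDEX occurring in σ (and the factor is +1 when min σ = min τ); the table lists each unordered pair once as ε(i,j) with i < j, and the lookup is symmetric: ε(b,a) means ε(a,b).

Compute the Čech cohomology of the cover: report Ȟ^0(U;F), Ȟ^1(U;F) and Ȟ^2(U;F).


nerve of the cover:
  A12={k} A16={j} A23={d} A34={b} A45={e} A56={n}
C dims 6,6; δ0: rk 5, SNF 1^5
Ȟ^0 = (6 − 5) − 0 = 1, so Ȟ^0 ≅ Z
Ȟ^1 = (6 − 0) − 5 = 1, so Ȟ^1 ≅ Z
Ȟ^2 = (0 − 0) − 0 = 0, so Ȟ^2 ≅ 0

Ȟ^0 = Z, Ȟ^1 = Z, Ȟ^2 = 0


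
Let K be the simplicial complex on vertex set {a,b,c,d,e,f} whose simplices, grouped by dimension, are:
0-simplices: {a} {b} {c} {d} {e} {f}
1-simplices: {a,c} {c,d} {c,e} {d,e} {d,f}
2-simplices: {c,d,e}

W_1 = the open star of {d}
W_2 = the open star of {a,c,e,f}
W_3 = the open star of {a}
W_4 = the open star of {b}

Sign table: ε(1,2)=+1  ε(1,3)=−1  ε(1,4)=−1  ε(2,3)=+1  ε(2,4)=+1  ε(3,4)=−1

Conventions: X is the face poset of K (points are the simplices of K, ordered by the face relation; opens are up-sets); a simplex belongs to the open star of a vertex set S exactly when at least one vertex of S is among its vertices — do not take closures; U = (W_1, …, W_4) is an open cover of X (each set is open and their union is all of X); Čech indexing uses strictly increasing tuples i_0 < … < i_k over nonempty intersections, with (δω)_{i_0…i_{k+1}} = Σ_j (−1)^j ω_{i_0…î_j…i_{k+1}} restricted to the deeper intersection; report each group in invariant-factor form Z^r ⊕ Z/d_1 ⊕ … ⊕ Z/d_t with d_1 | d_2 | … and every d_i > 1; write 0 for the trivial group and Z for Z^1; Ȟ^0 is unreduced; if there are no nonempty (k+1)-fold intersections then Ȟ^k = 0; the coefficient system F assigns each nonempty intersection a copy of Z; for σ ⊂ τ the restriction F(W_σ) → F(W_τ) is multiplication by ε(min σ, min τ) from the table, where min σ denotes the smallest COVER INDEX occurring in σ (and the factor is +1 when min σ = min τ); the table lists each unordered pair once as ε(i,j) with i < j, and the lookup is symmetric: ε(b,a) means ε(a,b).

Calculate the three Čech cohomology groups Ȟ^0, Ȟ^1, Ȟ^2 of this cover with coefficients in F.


Ȟ^0(U;F) ≅ Z^2,  Ȟ^1(U;F) ≅ 0,  Ȟ^2(U;F) ≅ 0

nerve simplices:
  W1={{d},{c,d},{d,e},{d,f},{c,d,e}} W2={{a},{c},{e},{f},{a,c},{c,d},{c,e},{d,e},{d,f},{c,d,e}} W3={{a},{a,c}} W4={{b}}
  W12={{c,d},{d,e},{d,f},{c,d,e}} W23={{a},{a,c}}
C dims 4,2; δ0: rk 2, SNF 1^2
degree 0: 4−2−0 = 2 → Ȟ^0 ≅ Z^2
degree 1: 2−0−2 = 0 → Ȟ^1 ≅ 0
degree 2: 0−0−0 = 0 → Ȟ^2 ≅ 0


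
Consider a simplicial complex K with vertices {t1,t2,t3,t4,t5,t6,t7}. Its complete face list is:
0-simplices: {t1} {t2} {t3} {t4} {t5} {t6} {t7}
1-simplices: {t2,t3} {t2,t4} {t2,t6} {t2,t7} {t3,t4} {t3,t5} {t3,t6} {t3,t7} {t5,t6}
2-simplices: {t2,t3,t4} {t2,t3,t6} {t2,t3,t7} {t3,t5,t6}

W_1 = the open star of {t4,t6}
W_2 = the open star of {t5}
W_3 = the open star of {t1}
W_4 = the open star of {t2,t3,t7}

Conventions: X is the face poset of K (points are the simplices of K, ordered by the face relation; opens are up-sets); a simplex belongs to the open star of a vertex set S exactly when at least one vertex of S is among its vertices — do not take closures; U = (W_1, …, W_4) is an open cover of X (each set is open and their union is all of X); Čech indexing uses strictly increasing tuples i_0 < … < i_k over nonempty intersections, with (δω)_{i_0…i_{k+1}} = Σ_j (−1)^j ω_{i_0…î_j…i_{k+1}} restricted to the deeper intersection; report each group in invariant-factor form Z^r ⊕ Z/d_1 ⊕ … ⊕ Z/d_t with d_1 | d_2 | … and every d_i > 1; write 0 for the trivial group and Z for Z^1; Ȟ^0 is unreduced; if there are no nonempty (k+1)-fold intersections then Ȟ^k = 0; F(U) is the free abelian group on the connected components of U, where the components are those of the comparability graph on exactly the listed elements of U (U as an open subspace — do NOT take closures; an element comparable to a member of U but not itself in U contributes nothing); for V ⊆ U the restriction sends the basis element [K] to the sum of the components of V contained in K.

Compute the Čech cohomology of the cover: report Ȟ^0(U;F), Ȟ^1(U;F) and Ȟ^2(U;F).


Ȟ^0(U;F) ≅ Z^2,  Ȟ^1(U;F) ≅ 0,  Ȟ^2(U;F) ≅ 0

nerve simplices:
  W1={{t4},{t6},{t2,t4},{t2,t6},{t3,t4},{t3,t6},{t5,t6},{t2,t3,t4},{t2,t3,t6},{t3,t5,t6}} W2={{t5},{t3,t5},{t5,t6},{t3,t5,t6}} W3={{t1}} W4={{t2},{t3},{t7},{t2,t3},{t2,t4},{t2,t6},{t2,t7},{t3,t4},{t3,t5},{t3,t6},{t3,t7},{t2,t3,t4},{t2,t3,t6},{t2,t3,t7},{t3,t5,t6}}
  W12={{t5,t6},{t3,t5,t6}} W14={{t2,t4},{t2,t6},{t3,t4},{t3,t6},{t2,t3,t4},{t2,t3,t6},{t3,t5,t6}} W24={{t3,t5},{t3,t5,t6}}
  W124={{t3,t5,t6}}
components per intersection:
  W1: {{t4},{t2,t4},{t3,t4},{t2,t3,t4}} {{t6},{t2,t6},{t3,t6},{t5,t6},{t2,t3,t6},{t3,t5,t6}}
  W2: {{t5},{t3,t5},{t5,t6},{t3,t5,t6}}
  W3: {{t1}}
  W4: {{t2},{t3},{t7},{t2,t3},{t2,t4},{t2,t6},{t2,t7},{t3,t4},{t3,t5},{t3,t6},{t3,t7},{t2,t3,t4},{t2,t3,t6},{t2,t3,t7},{t3,t5,t6}}
  W12: {{t5,t6},{t3,t5,t6}}
  W14: {{t2,t4},{t3,t4},{t2,t3,t4}} {{t2,t6},{t3,t6},{t2,t3,t6},{t3,t5,t6}}
  W24: {{t3,t5},{t3,t5,t6}}
  W124: {{t3,t5,t6}}
C dims 5,4,1; δ0: rk 3, SNF 1^3; δ1: rk 1, SNF 1^1
degree 0: 5−3−0 = 2 → Ȟ^0 ≅ Z^2
degree 1: 4−1−3 = 0 → Ȟ^1 ≅ 0
degree 2: 1−0−1 = 0 → Ȟ^2 ≅ 0


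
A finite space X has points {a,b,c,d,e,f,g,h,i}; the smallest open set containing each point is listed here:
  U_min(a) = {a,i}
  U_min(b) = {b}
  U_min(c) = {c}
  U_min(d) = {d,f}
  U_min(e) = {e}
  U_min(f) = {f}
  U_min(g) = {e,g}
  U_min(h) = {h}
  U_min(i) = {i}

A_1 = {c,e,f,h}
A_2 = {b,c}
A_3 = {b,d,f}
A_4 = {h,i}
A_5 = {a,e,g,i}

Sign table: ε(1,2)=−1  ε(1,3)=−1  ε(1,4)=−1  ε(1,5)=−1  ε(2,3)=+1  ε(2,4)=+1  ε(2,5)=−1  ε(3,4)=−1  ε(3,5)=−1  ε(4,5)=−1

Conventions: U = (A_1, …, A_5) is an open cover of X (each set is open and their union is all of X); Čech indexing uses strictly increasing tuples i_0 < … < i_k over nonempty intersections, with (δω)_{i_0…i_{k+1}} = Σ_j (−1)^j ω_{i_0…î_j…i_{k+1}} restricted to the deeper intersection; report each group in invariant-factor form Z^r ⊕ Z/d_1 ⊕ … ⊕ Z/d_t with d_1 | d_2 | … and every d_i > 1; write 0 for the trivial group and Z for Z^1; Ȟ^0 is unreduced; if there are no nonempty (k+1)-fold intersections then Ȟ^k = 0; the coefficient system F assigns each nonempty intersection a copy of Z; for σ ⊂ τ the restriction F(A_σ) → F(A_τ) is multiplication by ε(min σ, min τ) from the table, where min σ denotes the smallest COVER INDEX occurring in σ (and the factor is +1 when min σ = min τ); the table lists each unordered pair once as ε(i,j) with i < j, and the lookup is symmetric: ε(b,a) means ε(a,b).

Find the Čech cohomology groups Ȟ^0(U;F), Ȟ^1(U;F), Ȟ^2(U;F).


cover nerve:
  A12={c} A13={f} A14={h} A15={e} A23={b} A45={i}
C dims 5,6; δ0: rk 5, SNF 1^4·2
Ȟ^0: (5−5)−0=0 ⇒ 0
Ȟ^1: (6−0)−5=1 plus torsion [2] ⇒ Z ⊕ Z/2
Ȟ^2: (0−0)−0=0 ⇒ 0

Ȟ^0(U;F) ≅ 0, Ȟ^1(U;F) ≅ Z ⊕ Z/2 and Ȟ^2(U;F) ≅ 0


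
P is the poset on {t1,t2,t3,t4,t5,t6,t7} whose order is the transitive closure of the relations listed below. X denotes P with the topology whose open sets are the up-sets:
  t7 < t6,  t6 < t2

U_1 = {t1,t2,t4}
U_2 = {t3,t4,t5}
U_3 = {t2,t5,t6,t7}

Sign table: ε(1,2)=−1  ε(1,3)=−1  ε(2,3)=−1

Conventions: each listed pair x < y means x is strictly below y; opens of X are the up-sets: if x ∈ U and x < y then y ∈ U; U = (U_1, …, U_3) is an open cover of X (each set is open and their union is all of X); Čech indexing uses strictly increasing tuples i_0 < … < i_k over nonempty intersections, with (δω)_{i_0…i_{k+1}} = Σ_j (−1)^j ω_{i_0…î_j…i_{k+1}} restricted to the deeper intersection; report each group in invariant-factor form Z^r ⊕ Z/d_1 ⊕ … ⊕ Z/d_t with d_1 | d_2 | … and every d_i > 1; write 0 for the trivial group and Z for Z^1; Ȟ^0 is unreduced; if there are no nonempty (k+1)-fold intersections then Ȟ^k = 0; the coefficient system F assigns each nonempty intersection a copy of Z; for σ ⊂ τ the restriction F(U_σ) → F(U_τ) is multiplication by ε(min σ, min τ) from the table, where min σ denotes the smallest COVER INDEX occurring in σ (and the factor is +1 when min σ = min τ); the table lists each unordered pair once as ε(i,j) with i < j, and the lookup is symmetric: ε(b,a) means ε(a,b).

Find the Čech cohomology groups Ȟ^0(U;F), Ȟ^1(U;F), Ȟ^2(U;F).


nerve simplices:
  U12={t4} U13={t2} U23={t5}
C dims 3,3; δ0: rk 3, SNF 1^2·2
degree 0: 3−3−0 = 0 → Ȟ^0 ≅ 0
degree 1: 3−0−3 = 0 plus torsion [2] → Ȟ^1 ≅ Z/2
degree 2: 0−0−0 = 0 → Ȟ^2 ≅ 0

Ȟ^0(U;F) ≅ 0,  Ȟ^1(U;F) ≅ Z/2,  Ȟ^2(U;F) ≅ 0


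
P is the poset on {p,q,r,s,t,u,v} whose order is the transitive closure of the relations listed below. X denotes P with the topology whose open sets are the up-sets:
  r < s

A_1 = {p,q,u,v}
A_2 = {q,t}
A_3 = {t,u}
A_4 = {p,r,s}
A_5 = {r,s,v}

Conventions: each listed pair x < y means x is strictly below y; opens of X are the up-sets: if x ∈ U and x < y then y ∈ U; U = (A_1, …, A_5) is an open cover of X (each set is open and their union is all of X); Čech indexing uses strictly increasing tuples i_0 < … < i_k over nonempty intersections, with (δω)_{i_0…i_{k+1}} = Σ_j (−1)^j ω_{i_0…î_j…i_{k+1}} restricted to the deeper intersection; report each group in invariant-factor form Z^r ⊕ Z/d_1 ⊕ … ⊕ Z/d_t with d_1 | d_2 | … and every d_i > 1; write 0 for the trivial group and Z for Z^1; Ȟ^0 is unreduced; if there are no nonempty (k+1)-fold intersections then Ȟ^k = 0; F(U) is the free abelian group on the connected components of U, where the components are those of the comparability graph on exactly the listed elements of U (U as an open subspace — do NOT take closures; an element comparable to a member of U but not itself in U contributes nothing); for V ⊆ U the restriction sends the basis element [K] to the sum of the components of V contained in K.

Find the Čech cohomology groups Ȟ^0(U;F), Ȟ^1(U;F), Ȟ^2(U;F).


Ȟ^0(U;F) ≅ Z^6, Ȟ^1(U;F) ≅ 0, Ȟ^2(U;F) ≅ 0

nerve simplices:
  A12={q} A13={u} A14={p} A15={v} A23={t} A45={r,s}
components per intersection:
  A1: {p} {q} {u} {v}
  A2: {q} {t}
  A3: {t} {u}
  A4: {p} {r,s}
  A5: {r,s} {v}
  A12: {q}
  A13: {u}
  A14: {p}
  A15: {v}
  A23: {t}
  A45: {r,s}
C dims 12,6; δ0: rk 6, SNF 1^6
degree 0: 12−6−0 = 6 → Ȟ^0 ≅ Z^6
degree 1: 6−0−6 = 0 → Ȟ^1 ≅ 0
degree 2: 0−0−0 = 0 → Ȟ^2 ≅ 0


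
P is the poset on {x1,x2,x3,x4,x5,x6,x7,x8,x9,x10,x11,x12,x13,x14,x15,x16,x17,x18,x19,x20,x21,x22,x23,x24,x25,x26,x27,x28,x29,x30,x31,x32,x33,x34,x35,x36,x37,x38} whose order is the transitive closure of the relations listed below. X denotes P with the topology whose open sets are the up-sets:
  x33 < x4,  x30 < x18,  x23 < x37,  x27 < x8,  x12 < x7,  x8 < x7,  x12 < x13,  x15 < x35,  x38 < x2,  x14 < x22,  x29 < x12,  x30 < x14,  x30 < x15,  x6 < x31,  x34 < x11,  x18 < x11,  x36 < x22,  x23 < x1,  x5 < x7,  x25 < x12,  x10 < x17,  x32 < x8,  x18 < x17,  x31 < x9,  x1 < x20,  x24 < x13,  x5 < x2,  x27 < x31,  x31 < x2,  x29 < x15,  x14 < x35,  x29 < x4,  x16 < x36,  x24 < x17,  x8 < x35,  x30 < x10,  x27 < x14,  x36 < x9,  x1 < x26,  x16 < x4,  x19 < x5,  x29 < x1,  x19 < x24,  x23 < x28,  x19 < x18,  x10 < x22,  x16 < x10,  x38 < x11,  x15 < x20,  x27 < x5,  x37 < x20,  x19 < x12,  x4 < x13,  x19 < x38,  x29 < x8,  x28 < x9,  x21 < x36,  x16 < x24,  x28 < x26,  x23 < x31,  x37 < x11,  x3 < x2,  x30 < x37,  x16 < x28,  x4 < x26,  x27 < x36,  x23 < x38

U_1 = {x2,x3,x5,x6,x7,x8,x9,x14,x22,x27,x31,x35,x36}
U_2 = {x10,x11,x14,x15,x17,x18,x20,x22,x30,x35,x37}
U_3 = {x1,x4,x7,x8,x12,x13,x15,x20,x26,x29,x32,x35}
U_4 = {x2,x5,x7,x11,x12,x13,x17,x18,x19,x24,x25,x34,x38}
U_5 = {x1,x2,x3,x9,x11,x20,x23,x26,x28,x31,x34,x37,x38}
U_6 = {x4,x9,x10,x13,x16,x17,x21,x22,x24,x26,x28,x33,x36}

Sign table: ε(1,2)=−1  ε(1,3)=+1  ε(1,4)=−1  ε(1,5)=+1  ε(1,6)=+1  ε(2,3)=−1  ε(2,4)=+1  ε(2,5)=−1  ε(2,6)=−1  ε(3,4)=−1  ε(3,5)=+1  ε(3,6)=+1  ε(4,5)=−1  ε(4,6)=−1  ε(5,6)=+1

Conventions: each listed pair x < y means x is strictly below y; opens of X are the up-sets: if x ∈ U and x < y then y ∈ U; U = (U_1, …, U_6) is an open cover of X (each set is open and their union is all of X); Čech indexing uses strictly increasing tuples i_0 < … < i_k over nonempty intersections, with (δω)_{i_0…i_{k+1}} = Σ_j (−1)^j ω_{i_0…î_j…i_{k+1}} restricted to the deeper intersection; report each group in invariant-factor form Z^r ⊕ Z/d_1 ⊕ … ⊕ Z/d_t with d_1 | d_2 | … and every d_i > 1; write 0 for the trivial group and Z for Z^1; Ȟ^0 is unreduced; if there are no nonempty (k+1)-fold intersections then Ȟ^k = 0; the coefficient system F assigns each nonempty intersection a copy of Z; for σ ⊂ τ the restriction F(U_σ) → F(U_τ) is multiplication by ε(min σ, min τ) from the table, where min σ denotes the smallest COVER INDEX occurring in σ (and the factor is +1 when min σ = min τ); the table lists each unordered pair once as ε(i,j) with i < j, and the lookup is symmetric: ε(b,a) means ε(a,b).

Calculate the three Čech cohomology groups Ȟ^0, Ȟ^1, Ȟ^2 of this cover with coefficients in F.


intersection data:
  U12={x14,x22,x35} U13={x7,x8,x35} U14={x2,x5,x7} U15={x2,x3,x9,x31} U16={x9,x22,x36} U23={x15,x20,x35} U24={x11,x17,x18} U25={x11,x20,x37} U26={x10,x17,x22} U34={x7,x12,x13} U35={x1,x20,x26} U36={x4,x13,x26} U45={x2,x11,x34,x38} U46={x13,x17,x24} U56={x9,x26,x28}
  U123={x35} U126={x22} U134={x7} U145={x2} U156={x9} U235={x20} U245={x11} U246={x17} U346={x13} U356={x26}
C dims 6,15,10; δ0: rk 5, SNF 1^5; δ1: rk 10, SNF 1^9·2
Ȟ^0 = (6 − 5) − 0 = 1, so Ȟ^0 ≅ Z
Ȟ^1 = (15 − 10) − 5 = 0, so Ȟ^1 ≅ 0
Ȟ^2 = (10 − 0) − 10 = 0 plus torsion [2], so Ȟ^2 ≅ Z/2

Ȟ^0 = Z, Ȟ^1 = 0 and Ȟ^2 = Z/2


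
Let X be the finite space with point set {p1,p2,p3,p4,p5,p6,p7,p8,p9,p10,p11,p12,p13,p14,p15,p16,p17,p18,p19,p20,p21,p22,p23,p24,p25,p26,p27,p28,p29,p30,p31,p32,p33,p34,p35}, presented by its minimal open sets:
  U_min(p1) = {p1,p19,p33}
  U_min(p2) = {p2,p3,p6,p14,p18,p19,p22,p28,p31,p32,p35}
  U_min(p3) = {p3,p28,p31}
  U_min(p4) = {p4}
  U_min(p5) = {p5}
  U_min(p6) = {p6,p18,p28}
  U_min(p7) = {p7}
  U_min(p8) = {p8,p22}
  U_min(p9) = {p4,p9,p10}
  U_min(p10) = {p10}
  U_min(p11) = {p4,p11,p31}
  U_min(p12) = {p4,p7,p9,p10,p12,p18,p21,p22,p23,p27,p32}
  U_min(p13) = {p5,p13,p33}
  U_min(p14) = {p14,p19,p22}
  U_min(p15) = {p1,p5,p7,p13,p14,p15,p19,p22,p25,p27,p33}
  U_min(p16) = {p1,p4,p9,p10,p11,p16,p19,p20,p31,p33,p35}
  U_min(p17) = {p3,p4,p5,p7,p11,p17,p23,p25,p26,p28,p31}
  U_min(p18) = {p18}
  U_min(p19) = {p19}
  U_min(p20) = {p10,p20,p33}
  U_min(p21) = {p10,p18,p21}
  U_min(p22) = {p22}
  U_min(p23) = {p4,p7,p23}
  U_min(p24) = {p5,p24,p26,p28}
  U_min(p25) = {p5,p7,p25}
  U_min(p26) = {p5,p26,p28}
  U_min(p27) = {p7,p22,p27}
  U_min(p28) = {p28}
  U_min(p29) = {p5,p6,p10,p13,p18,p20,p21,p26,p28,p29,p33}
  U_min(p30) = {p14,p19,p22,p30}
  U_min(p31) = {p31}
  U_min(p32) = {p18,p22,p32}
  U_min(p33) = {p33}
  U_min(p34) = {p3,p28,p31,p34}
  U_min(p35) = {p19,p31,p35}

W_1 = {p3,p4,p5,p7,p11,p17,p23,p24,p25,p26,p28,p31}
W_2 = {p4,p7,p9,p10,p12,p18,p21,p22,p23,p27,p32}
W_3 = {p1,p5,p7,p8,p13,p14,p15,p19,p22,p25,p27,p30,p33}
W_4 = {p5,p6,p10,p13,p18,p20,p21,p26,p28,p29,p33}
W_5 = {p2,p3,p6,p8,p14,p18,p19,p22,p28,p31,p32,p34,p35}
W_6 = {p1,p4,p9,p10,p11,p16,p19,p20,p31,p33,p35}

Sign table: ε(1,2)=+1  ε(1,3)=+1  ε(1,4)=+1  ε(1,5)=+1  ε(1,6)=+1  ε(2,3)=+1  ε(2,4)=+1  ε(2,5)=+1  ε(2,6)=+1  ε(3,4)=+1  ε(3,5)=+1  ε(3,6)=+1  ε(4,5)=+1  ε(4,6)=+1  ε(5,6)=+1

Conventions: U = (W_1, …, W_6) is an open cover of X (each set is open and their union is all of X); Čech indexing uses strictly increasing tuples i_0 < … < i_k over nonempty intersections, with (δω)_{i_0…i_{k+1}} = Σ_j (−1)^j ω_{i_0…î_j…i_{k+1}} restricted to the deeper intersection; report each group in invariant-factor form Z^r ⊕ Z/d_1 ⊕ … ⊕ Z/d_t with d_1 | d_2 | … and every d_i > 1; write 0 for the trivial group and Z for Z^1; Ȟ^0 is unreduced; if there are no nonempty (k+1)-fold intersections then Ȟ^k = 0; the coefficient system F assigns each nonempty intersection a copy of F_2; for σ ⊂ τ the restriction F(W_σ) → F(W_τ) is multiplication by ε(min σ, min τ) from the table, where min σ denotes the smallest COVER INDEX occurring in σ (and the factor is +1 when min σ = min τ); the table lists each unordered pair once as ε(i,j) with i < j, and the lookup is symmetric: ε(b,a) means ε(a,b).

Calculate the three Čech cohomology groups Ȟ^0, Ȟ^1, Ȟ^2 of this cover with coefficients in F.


Ȟ^0 = Z/2; Ȟ^1 = Z/2; Ȟ^2 = Z/2

nerve simplices:
  W12={p4,p7,p23} W13={p5,p7,p25} W14={p5,p26,p28} W15={p3,p28,p31} W16={p4,p11,p31} W23={p7,p22,p27} W24={p10,p18,p21} W25={p18,p22,p32} W26={p4,p9,p10} W34={p5,p13,p33} W35={p8,p14,p19,p22} W36={p1,p19,p33} W45={p6,p18,p28} W46={p10,p20,p33} W56={p19,p31,p35}
  W123={p7} W126={p4} W134={p5} W145={p28} W156={p31} W235={p22} W245={p18} W246={p10} W346={p33} W356={p19}
C dims 6,15,10; δ0: rk_F2 5; δ1: rk_F2 9
degree 0: 6−5−0 = 1 → Ȟ^0 ≅ Z/2
degree 1: 15−9−5 = 1 → Ȟ^1 ≅ Z/2
degree 2: 10−0−9 = 1 → Ȟ^2 ≅ Z/2


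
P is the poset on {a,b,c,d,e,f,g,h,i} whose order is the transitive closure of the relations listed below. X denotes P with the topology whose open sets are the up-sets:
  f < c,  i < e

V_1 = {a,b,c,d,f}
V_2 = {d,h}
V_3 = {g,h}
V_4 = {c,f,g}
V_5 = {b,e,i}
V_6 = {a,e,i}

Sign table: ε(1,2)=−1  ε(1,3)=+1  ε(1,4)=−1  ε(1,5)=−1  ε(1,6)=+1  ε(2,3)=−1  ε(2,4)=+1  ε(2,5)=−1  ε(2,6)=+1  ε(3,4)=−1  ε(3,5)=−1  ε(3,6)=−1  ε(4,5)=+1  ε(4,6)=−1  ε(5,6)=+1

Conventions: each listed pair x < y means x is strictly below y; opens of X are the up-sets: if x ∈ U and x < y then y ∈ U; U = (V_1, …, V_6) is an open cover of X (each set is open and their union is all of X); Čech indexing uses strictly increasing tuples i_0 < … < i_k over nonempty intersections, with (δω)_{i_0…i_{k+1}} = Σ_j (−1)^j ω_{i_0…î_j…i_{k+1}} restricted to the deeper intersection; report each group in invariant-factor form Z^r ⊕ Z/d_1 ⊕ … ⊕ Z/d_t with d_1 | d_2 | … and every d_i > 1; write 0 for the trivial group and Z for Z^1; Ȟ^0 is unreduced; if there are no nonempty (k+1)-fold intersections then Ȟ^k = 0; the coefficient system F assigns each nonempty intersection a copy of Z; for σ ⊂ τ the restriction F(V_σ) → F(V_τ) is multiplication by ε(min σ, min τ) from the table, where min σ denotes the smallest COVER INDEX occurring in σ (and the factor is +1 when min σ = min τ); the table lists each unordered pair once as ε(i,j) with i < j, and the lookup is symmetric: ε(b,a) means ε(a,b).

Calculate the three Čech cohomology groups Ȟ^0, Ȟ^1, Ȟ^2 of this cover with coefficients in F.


Ȟ^0(U;F) ≅ 0,  Ȟ^1(U;F) ≅ Z ⊕ Z/2,  Ȟ^2(U;F) ≅ 0

nonempty overlaps:
  V12={d} V14={c,f} V15={b} V16={a} V23={h} V34={g} V56={e,i}
C dims 6,7; δ0: rk 6, SNF 1^5·2
degree 0: 6−6−0 = 0 → Ȟ^0 ≅ 0
degree 1: 7−0−6 = 1 plus torsion [2] → Ȟ^1 ≅ Z ⊕ Z/2
degree 2: 0−0−0 = 0 → Ȟ^2 ≅ 0


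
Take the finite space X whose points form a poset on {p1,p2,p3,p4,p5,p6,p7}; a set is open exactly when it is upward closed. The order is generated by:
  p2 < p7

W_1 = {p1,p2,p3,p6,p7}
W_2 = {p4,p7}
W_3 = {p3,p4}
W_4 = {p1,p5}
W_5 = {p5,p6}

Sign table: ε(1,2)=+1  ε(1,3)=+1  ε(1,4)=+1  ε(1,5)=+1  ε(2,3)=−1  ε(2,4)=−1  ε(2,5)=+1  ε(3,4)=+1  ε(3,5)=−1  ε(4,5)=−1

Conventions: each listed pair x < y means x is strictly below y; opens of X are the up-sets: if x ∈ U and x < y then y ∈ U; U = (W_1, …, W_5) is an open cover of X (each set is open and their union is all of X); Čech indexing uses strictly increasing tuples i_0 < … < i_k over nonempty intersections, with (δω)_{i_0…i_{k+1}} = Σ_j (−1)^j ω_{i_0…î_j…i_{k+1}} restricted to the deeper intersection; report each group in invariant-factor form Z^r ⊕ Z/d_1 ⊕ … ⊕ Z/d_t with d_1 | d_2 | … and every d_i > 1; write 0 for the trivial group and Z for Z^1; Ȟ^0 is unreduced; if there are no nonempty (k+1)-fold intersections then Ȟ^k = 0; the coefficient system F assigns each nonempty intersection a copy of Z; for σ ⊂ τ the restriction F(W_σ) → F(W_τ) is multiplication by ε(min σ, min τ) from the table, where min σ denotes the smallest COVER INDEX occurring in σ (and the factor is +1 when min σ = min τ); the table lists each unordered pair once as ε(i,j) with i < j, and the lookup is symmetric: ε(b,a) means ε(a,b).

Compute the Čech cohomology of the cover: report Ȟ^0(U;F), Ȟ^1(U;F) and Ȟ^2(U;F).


nerve of the cover:
  W12={p7} W13={p3} W14={p1} W15={p6} W23={p4} W45={p5}
C dims 5,6; δ0: rk 5, SNF 1^4·2
Ȟ^0 = (5 − 5) − 0 = 0, so Ȟ^0 ≅ 0
Ȟ^1 = (6 − 0) − 5 = 1 plus torsion [2], so Ȟ^1 ≅ Z ⊕ Z/2
Ȟ^2 = (0 − 0) − 0 = 0, so Ȟ^2 ≅ 0

Ȟ^0 ≅ 0; Ȟ^1 ≅ Z ⊕ Z/2; Ȟ^2 ≅ 0


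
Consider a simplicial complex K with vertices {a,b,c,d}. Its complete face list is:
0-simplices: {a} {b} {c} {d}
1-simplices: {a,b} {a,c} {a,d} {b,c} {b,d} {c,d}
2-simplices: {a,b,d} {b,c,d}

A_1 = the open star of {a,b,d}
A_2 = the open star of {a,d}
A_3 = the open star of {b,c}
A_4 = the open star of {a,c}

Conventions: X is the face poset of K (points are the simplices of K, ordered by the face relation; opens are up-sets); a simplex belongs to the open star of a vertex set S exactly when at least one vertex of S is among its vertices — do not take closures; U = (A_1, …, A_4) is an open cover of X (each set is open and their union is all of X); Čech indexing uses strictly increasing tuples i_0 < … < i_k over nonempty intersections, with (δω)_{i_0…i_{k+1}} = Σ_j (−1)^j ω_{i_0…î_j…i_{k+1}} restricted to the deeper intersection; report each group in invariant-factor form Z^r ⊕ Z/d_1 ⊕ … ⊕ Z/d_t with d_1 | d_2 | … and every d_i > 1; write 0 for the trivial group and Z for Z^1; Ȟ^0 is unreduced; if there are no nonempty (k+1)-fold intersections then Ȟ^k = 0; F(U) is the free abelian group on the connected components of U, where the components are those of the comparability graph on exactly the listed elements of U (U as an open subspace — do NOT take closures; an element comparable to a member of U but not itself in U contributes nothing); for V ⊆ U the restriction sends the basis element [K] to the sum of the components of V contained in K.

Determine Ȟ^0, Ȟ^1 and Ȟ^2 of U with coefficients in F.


nonempty intersections:
  A1={{a},{b},{d},{a,b},{a,c},{a,d},{b,c},{b,d},{c,d},{a,b,d},{b,c,d}} A2={{a},{d},{a,b},{a,c},{a,d},{b,d},{c,d},{a,b,d},{b,c,d}} A3={{b},{c},{a,b},{a,c},{b,c},{b,d},{c,d},{a,b,d},{b,c,d}} A4={{a},{c},{a,b},{a,c},{a,d},{b,c},{c,d},{a,b,d},{b,c,d}}
  A12={{a},{d},{a,b},{a,c},{a,d},{b,d},{c,d},{a,b,d},{b,c,d}} A13={{b},{a,b},{a,c},{b,c},{b,d},{c,d},{a,b,d},{b,c,d}} A14={{a},{a,b},{a,c},{a,d},{b,c},{c,d},{a,b,d},{b,c,d}} A23={{a,b},{a,c},{b,d},{c,d},{a,b,d},{b,c,d}} A24={{a},{a,b},{a,c},{a,d},{c,d},{a,b,d},{b,c,d}} A34={{c},{a,b},{a,c},{b,c},{c,d},{a,b,d},{b,c,d}}
  A123={{a,b},{a,c},{b,d},{c,d},{a,b,d},{b,c,d}} A124={{a},{a,b},{a,c},{a,d},{c,d},{a,b,d},{b,c,d}} A134={{a,b},{a,c},{b,c},{c,d},{a,b,d},{b,c,d}} A234={{a,b},{a,c},{c,d},{a,b,d},{b,c,d}}
  A1234={{a,b},{a,c},{c,d},{a,b,d},{b,c,d}}
components per intersection:
  A1: {{a},{b},{d},{a,b},{a,c},{a,d},{b,c},{b,d},{c,d},{a,b,d},{b,c,d}}
  A2: {{a},{d},{a,b},{a,c},{a,d},{b,d},{c,d},{a,b,d},{b,c,d}}
  A3: {{b},{c},{a,b},{a,c},{b,c},{b,d},{c,d},{a,b,d},{b,c,d}}
  A4: {{a},{c},{a,b},{a,c},{a,d},{b,c},{c,d},{a,b,d},{b,c,d}}
  A12: {{a},{d},{a,b},{a,c},{a,d},{b,d},{c,d},{a,b,d},{b,c,d}}
  A13: {{b},{a,b},{b,c},{b,d},{c,d},{a,b,d},{b,c,d}} {{a,c}}
  A14: {{a},{a,b},{a,c},{a,d},{a,b,d}} {{b,c},{c,d},{b,c,d}}
  A23: {{a,b},{b,d},{c,d},{a,b,d},{b,c,d}} {{a,c}}
  A24: {{a},{a,b},{a,c},{a,d},{a,b,d}} {{c,d},{b,c,d}}
  A34: {{c},{a,c},{b,c},{c,d},{b,c,d}} {{a,b},{a,b,d}}
  A123: {{a,b},{b,d},{c,d},{a,b,d},{b,c,d}} {{a,c}}
  A124: {{a},{a,b},{a,c},{a,d},{a,b,d}} {{c,d},{b,c,d}}
  A134: {{a,b},{a,b,d}} {{a,c}} {{b,c},{c,d},{b,c,d}}
  A234: {{a,b},{a,b,d}} {{a,c}} {{c,d},{b,c,d}}
  A1234: {{a,b},{a,b,d}} {{a,c}} {{c,d},{b,c,d}}
C dims 4,11,10,3; δ0: rk 3, SNF 1^3; δ1: rk 7, SNF 1^7; δ2: rk 3, SNF 1^3
Ȟ^0: (4−3)−0=1 ⇒ Z
Ȟ^1: (11−7)−3=1 ⇒ Z
Ȟ^2: (10−3)−7=0 ⇒ 0

Ȟ^0(U;F) ≅ Z, Ȟ^1(U;F) ≅ Z, Ȟ^2(U;F) ≅ 0


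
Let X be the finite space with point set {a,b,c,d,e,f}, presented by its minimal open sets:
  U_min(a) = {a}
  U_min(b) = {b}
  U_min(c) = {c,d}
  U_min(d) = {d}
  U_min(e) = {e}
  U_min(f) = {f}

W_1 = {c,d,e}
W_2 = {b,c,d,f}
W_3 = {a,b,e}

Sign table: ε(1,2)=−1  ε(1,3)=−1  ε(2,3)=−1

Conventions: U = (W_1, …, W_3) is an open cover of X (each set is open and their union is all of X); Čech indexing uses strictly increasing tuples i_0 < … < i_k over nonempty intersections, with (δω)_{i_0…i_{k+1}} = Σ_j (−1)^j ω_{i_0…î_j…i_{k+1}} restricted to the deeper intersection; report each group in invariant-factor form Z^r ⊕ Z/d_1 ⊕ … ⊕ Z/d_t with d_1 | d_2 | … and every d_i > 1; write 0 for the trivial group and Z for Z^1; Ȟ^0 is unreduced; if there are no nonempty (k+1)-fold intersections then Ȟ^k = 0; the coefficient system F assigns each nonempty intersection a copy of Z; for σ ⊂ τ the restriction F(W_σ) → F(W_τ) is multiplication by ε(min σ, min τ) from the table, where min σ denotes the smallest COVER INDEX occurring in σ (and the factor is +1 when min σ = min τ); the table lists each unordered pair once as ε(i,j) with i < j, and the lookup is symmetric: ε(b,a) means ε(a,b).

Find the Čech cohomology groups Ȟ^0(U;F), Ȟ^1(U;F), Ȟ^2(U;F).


Ȟ^0 ≅ 0,  Ȟ^1 ≅ Z/2,  Ȟ^2 ≅ 0

nerve of the cover:
  W12={c,d} W13={e} W23={b}
C dims 3,3; δ0: rk 3, SNF 1^2·2
Ȟ^0 = (3 − 3) − 0 = 0, so Ȟ^0 ≅ 0
Ȟ^1 = (3 − 0) − 3 = 0 plus torsion [2], so Ȟ^1 ≅ Z/2
Ȟ^2 = (0 − 0) − 0 = 0, so Ȟ^2 ≅ 0


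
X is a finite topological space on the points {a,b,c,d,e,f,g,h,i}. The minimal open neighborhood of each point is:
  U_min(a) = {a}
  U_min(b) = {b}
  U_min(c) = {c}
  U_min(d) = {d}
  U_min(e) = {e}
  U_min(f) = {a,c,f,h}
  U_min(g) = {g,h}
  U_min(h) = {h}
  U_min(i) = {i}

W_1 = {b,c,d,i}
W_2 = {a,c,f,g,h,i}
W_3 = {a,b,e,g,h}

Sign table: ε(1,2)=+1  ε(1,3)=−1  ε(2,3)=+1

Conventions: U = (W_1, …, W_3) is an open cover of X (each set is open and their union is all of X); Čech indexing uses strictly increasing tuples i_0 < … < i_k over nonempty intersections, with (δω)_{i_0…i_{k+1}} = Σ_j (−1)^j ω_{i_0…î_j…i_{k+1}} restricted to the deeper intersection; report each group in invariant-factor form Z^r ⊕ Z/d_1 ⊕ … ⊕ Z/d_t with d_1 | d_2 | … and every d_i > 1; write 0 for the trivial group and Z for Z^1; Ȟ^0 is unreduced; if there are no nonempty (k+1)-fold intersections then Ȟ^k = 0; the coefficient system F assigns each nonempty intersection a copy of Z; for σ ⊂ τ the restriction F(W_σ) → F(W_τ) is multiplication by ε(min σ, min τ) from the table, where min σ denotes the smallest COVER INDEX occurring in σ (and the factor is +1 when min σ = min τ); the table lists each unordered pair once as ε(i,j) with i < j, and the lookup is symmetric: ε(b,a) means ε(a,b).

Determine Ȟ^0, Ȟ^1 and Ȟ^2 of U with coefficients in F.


nerve simplices:
  W12={c,i} W13={b} W23={a,g,h}
C dims 3,3; δ0: rk 3, SNF 1^2·2
degree 0: 3−3−0 = 0 → Ȟ^0 ≅ 0
degree 1: 3−0−3 = 0 plus torsion [2] → Ȟ^1 ≅ Z/2
degree 2: 0−0−0 = 0 → Ȟ^2 ≅ 0

Ȟ^0 = 0, Ȟ^1 = Z/2 and Ȟ^2 = 0


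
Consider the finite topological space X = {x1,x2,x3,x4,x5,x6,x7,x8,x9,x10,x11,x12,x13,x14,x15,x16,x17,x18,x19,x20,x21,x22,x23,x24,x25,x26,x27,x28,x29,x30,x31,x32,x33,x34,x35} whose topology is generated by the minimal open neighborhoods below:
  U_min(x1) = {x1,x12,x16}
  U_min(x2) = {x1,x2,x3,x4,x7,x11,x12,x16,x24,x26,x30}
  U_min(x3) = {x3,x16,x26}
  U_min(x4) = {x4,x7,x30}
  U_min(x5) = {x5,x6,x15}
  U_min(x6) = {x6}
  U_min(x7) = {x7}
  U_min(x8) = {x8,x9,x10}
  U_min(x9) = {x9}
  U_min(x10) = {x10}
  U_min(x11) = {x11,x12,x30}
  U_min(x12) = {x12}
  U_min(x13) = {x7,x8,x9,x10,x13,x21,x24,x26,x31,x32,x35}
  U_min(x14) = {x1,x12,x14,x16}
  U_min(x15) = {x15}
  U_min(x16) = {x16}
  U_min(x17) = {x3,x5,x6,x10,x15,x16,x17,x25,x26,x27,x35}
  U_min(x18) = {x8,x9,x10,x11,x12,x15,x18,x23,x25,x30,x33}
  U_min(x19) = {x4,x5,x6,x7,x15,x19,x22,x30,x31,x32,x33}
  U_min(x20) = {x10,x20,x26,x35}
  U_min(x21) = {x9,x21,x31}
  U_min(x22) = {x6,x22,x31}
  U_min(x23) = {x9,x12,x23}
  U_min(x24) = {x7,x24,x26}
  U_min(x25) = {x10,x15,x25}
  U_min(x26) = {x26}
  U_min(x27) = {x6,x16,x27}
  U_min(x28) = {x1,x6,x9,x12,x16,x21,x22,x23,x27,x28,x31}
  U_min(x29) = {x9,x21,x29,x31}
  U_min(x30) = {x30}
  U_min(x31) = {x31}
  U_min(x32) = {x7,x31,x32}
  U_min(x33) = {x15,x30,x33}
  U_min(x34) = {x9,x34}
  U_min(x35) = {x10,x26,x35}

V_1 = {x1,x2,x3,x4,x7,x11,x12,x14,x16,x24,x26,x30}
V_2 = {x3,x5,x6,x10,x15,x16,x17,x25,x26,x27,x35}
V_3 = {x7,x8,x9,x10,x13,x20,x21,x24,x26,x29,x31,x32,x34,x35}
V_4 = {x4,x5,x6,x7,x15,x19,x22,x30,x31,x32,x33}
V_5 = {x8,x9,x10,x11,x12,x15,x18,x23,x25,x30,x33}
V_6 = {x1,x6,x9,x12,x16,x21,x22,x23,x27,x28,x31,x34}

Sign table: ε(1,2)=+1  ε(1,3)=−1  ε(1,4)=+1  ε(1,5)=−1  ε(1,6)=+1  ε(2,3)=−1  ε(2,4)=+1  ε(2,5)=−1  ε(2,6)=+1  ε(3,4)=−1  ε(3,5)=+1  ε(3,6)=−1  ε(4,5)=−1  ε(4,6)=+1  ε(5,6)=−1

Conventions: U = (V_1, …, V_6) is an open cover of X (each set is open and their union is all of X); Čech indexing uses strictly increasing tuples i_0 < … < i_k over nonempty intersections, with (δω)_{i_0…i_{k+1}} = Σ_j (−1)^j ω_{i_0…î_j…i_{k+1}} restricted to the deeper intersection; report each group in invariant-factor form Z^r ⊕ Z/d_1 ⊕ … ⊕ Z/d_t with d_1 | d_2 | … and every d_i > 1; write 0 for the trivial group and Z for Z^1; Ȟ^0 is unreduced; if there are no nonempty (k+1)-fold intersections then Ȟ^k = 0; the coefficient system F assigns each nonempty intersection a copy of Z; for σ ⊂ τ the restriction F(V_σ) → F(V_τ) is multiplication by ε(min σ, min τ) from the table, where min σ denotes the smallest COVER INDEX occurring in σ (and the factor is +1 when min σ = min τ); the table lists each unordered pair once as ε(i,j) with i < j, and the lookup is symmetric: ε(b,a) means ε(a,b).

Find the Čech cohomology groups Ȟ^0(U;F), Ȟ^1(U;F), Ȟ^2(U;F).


nerve of the cover:
  V12={x3,x16,x26} V13={x7,x24,x26} V14={x4,x7,x30} V15={x11,x12,x30} V16={x1,x12,x16} V23={x10,x26,x35} V24={x5,x6,x15} V25={x10,x15,x25} V26={x6,x16,x27} V34={x7,x31,x32} V35={x8,x9,x10} V36={x9,x21,x31,x34} V45={x15,x30,x33} V46={x6,x22,x31} V56={x9,x12,x23}
  V123={x26} V126={x16} V134={x7} V145={x30} V156={x12} V235={x10} V245={x15} V246={x6} V346={x31} V356={x9}
C dims 6,15,10; δ0: rk 5, SNF 1^5; δ1: rk 10, SNF 1^9·2
Ȟ^0 = (6 − 5) − 0 = 1, so Ȟ^0 ≅ Z
Ȟ^1 = (15 − 10) − 5 = 0, so Ȟ^1 ≅ 0
Ȟ^2 = (10 − 0) − 10 = 0 plus torsion [2], so Ȟ^2 ≅ Z/2

Ȟ^0 ≅ Z,  Ȟ^1 ≅ 0,  Ȟ^2 ≅ Z/2
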